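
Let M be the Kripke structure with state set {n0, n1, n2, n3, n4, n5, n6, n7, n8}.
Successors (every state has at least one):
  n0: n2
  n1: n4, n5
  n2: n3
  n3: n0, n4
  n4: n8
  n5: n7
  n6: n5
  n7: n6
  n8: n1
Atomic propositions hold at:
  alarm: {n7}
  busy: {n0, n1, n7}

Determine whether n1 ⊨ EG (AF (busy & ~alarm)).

Sat(~alarm) = {n0, n1, n2, n3, n4, n5, n6, n8}
Sat(busy & ~alarm) = {n0, n1}
AF (busy & ~alarm): least fixpoint, start Z0 = {n0, n1}, add states with every successor in Z. Z1 = {n0, n1, n8}; Z2 = {n0, n1, n4, n8}; Z3 = {n0, n1, n3, n4, n8}; Z4 = {n0, n1, n2, n3, n4, n8}; fixed.
Sat(AF (busy & ~alarm)) = {n0, n1, n2, n3, n4, n8}
EG (AF (busy & ~alarm)): greatest fixpoint, start Z0 = {n0, n1, n2, n3, n4, n8}, keep only states in Sat with some successor in Z. Already a fixed point.
Sat(EG (AF (busy & ~alarm))) = {n0, n1, n2, n3, n4, n8}
n1 ∈ Sat(EG (AF (busy & ~alarm))) = {n0, n1, n2, n3, n4, n8}, so the formula holds at n1.

Yes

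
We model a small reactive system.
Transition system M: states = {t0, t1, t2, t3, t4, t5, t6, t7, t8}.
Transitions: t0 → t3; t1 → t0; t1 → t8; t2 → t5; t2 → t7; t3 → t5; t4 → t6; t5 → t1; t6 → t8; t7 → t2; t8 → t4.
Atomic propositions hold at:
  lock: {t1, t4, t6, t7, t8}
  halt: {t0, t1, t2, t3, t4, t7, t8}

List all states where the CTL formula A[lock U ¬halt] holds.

{t4, t5, t6, t8}

Sat(¬halt) = {t5, t6}
A[lock U ¬halt]: least fixpoint, start Z0 = Sat(¬halt) = {t5, t6}, add states in Sat(lock) with every successor in Z. Z1 = {t4, t5, t6}; Z2 = {t4, t5, t6, t8}; fixed.
Sat(A[lock U ¬halt]) = {t4, t5, t6, t8}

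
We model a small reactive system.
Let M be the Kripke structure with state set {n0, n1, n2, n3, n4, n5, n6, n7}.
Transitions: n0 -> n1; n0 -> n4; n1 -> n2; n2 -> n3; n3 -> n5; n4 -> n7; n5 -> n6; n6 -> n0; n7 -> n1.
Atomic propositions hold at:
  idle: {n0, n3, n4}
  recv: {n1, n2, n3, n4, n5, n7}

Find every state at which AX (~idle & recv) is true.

{n1, n3, n4, n7}

Sat(~idle) = {n1, n2, n5, n6, n7}
Sat(~idle & recv) = {n1, n2, n5, n7}
Sat(AX (~idle & recv)) = {s : every successor in {n1, n2, n5, n7}} = {n1, n3, n4, n7}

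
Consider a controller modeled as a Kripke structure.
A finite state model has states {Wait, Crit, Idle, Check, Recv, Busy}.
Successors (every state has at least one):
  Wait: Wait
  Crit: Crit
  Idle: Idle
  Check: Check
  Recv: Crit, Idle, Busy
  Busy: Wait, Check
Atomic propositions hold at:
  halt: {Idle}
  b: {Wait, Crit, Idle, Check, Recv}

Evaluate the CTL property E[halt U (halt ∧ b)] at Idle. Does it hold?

Yes

Sat(halt ∧ b) = {Idle}
E[halt U (halt ∧ b)]: least fixpoint, start Z0 = Sat((halt ∧ b)) = {Idle}, add states in Sat(halt) with some successor in Z. Already a fixed point.
Sat(E[halt U (halt ∧ b)]) = {Idle}
Idle ∈ Sat(E[halt U (halt ∧ b)]) = {Idle}, so the formula holds at Idle.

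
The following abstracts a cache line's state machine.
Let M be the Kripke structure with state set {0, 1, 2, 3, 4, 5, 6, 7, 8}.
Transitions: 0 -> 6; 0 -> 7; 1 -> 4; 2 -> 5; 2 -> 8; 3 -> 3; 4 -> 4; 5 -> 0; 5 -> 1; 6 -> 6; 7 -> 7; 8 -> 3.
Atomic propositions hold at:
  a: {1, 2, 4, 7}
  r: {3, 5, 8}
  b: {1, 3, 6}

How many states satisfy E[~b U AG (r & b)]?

3

Sat(~b) = {0, 2, 4, 5, 7, 8}
Sat(r & b) = {3}
AG (r & b): greatest fixpoint, start Z0 = {3}, keep only states in Sat with every successor in Z. Already a fixed point.
Sat(AG (r & b)) = {3}
E[~b U AG (r & b)]: least fixpoint, start Z0 = Sat(AG (r & b)) = {3}, add states in Sat(~b) with some successor in Z. Z1 = {3, 8}; Z2 = {2, 3, 8}; fixed.
Sat(E[~b U AG (r & b)]) = {2, 3, 8}
|Sat(E[~b U AG (r & b)])| = |{2, 3, 8}| = 3.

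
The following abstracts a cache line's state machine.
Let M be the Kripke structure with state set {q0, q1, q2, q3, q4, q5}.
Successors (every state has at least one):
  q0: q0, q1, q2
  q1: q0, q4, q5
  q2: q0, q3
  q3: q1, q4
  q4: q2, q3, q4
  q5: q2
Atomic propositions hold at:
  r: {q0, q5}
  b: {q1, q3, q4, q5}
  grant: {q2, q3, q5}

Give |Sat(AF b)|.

AF b: least fixpoint, start Z0 = {q1, q3, q4, q5}, add states with every successor in Z. Already a fixed point.
Sat(AF b) = {q1, q3, q4, q5}
|Sat(AF b)| = |{q1, q3, q4, q5}| = 4.

4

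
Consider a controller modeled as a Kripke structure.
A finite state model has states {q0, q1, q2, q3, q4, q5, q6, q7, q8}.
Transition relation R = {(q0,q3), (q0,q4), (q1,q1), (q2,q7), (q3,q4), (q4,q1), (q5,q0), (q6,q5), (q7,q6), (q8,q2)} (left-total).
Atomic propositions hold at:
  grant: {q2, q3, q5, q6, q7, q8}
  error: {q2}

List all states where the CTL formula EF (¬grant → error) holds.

{q0, q2, q3, q5, q6, q7, q8}

Sat(¬grant) = {q0, q1, q4}
Sat(¬grant → error) = {q2, q3, q5, q6, q7, q8}
EF (¬grant → error): least fixpoint, start Z0 = {q2, q3, q5, q6, q7, q8}, add states with some successor in Z. Z1 = {q0, q2, q3, q5, q6, q7, q8}; fixed.
Sat(EF (¬grant → error)) = {q0, q2, q3, q5, q6, q7, q8}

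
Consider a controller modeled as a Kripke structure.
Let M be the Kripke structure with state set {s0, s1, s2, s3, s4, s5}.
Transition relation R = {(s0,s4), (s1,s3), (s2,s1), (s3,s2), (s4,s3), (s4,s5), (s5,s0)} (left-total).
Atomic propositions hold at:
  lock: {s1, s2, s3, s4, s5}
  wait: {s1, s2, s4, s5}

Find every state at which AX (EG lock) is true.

{s0, s1, s2, s3}

EG lock: greatest fixpoint, start Z0 = {s1, s2, s3, s4, s5}, keep only states in Sat with some successor in Z. Z1 = {s1, s2, s3, s4}; fixed.
Sat(EG lock) = {s1, s2, s3, s4}
Sat(AX (EG lock)) = {s : every successor in {s1, s2, s3, s4}} = {s0, s1, s2, s3}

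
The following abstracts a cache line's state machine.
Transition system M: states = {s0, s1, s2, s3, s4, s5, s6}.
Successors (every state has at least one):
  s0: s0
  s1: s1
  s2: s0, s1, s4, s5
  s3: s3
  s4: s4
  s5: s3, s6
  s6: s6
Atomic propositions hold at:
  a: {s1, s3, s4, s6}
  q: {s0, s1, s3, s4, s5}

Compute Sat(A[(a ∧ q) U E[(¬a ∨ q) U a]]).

{s1, s2, s3, s4, s5, s6}

Sat(a ∧ q) = {s1, s3, s4}
Sat(¬a) = {s0, s2, s5}
Sat(¬a ∨ q) = {s0, s1, s2, s3, s4, s5}
E[(¬a ∨ q) U a]: least fixpoint, start Z0 = Sat(a) = {s1, s3, s4, s6}, add states in Sat(¬a ∨ q) with some successor in Z. Z1 = {s1, s2, s3, s4, s5, s6}; fixed.
Sat(E[(¬a ∨ q) U a]) = {s1, s2, s3, s4, s5, s6}
A[(a ∧ q) U E[(¬a ∨ q) U a]]: least fixpoint, start Z0 = Sat(E[(¬a ∨ q) U a]) = {s1, s2, s3, s4, s5, s6}, add states in Sat(a ∧ q) with every successor in Z. Already a fixed point.
Sat(A[(a ∧ q) U E[(¬a ∨ q) U a]]) = {s1, s2, s3, s4, s5, s6}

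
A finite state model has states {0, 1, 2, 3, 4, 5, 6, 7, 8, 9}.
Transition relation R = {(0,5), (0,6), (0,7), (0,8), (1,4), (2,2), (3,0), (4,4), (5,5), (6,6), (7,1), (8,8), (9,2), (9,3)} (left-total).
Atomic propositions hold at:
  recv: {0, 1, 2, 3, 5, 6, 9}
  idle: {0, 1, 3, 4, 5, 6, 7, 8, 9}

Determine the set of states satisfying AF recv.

AF recv: least fixpoint, start Z0 = {0, 1, 2, 3, 5, 6, 9}, add states with every successor in Z. Z1 = {0, 1, 2, 3, 5, 6, 7, 9}; fixed.
Sat(AF recv) = {0, 1, 2, 3, 5, 6, 7, 9}

{0, 1, 2, 3, 5, 6, 7, 9}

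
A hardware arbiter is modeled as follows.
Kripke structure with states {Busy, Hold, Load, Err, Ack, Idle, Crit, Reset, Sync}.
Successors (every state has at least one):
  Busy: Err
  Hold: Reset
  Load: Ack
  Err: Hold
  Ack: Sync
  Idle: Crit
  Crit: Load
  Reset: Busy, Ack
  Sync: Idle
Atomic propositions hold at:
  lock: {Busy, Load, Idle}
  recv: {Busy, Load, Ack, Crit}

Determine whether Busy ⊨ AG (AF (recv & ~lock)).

No

Sat(~lock) = {Hold, Err, Ack, Crit, Reset, Sync}
Sat(recv & ~lock) = {Ack, Crit}
AF (recv & ~lock): least fixpoint, start Z0 = {Ack, Crit}, add states with every successor in Z. Z1 = {Load, Ack, Idle, Crit}; Z2 = {Load, Ack, Idle, Crit, Sync}; fixed.
Sat(AF (recv & ~lock)) = {Load, Ack, Idle, Crit, Sync}
AG (AF (recv & ~lock)): greatest fixpoint, start Z0 = {Load, Ack, Idle, Crit, Sync}, keep only states in Sat with every successor in Z. Already a fixed point.
Sat(AG (AF (recv & ~lock))) = {Load, Ack, Idle, Crit, Sync}
Busy ∉ Sat(AG (AF (recv & ~lock))) = {Load, Ack, Idle, Crit, Sync}, so the formula does not hold at Busy.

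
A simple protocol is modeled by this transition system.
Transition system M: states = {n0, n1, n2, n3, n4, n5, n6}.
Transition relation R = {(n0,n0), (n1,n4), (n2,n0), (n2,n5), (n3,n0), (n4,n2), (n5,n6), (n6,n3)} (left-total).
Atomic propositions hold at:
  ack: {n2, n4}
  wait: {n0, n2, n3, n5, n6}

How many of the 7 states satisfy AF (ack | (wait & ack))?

3

Sat(wait & ack) = {n2}
Sat(ack | (wait & ack)) = {n2, n4}
AF (ack | (wait & ack)): least fixpoint, start Z0 = {n2, n4}, add states with every successor in Z. Z1 = {n1, n2, n4}; fixed.
Sat(AF (ack | (wait & ack))) = {n1, n2, n4}
|Sat(AF (ack | (wait & ack)))| = |{n1, n2, n4}| = 3.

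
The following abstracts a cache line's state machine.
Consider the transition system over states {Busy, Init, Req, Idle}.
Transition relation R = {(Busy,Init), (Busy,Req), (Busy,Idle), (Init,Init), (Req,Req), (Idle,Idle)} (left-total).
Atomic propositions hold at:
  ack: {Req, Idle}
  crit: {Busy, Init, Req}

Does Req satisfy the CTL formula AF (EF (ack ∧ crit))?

Sat(ack ∧ crit) = {Req}
EF (ack ∧ crit): least fixpoint, start Z0 = {Req}, add states with some successor in Z. Z1 = {Busy, Req}; fixed.
Sat(EF (ack ∧ crit)) = {Busy, Req}
AF (EF (ack ∧ crit)): least fixpoint, start Z0 = {Busy, Req}, add states with every successor in Z. Already a fixed point.
Sat(AF (EF (ack ∧ crit))) = {Busy, Req}
Req ∈ Sat(AF (EF (ack ∧ crit))) = {Busy, Req}, so the formula holds at Req.

Yes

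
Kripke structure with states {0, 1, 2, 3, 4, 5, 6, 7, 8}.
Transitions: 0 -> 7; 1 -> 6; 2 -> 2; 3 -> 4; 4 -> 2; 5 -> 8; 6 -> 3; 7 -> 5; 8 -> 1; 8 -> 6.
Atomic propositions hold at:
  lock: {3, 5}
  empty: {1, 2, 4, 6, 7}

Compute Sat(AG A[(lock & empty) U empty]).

{2, 4}

Sat(lock & empty) = ∅
A[(lock & empty) U empty]: least fixpoint, start Z0 = Sat(empty) = {1, 2, 4, 6, 7}, add states in Sat(lock & empty) with every successor in Z. Already a fixed point.
Sat(A[(lock & empty) U empty]) = {1, 2, 4, 6, 7}
AG A[(lock & empty) U empty]: greatest fixpoint, start Z0 = {1, 2, 4, 6, 7}, keep only states in Sat with every successor in Z. Z1 = {1, 2, 4}; Z2 = {2, 4}; fixed.
Sat(AG A[(lock & empty) U empty]) = {2, 4}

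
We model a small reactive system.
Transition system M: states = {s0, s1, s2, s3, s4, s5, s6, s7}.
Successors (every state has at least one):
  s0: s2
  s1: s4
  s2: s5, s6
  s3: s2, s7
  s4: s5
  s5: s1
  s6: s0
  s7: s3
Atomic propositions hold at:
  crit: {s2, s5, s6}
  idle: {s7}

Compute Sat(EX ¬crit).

Sat(¬crit) = {s0, s1, s3, s4, s7}
Sat(EX ¬crit) = {s : some successor in {s0, s1, s3, s4, s7}} = {s1, s3, s5, s6, s7}

{s1, s3, s5, s6, s7}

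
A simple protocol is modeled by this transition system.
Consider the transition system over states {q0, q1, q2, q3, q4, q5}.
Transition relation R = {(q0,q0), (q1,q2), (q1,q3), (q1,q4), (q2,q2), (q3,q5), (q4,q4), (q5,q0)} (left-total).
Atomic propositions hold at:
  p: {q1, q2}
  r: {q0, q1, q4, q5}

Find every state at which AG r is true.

{q0, q4, q5}

AG r: greatest fixpoint, start Z0 = {q0, q1, q4, q5}, keep only states in Sat with every successor in Z. Z1 = {q0, q4, q5}; fixed.
Sat(AG r) = {q0, q4, q5}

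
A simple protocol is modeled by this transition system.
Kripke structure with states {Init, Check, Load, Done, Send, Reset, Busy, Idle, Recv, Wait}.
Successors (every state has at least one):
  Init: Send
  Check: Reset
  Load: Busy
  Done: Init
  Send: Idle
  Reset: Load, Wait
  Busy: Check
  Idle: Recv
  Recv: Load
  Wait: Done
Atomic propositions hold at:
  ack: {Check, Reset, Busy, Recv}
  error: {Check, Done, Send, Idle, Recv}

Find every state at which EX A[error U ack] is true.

{Init, Check, Load, Send, Busy, Idle}

A[error U ack]: least fixpoint, start Z0 = Sat(ack) = {Check, Reset, Busy, Recv}, add states in Sat(error) with every successor in Z. Z1 = {Check, Reset, Busy, Idle, Recv}; Z2 = {Check, Send, Reset, Busy, Idle, Recv}; fixed.
Sat(A[error U ack]) = {Check, Send, Reset, Busy, Idle, Recv}
Sat(EX A[error U ack]) = {s : some successor in {Check, Send, Reset, Busy, Idle, Recv}} = {Init, Check, Load, Send, Busy, Idle}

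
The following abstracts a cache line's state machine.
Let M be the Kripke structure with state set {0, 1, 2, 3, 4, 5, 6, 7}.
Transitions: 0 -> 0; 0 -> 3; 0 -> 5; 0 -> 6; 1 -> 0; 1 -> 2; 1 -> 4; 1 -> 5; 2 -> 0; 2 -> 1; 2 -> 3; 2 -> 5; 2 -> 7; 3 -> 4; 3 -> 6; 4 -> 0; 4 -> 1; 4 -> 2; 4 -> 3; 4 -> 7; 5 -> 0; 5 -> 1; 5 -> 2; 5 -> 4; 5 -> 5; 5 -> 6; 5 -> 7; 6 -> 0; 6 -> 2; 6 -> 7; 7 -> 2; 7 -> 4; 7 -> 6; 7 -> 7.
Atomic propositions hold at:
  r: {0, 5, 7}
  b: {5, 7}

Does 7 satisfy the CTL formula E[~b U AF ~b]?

No

Sat(~b) = {0, 1, 2, 3, 4, 6}
AF ~b: least fixpoint, start Z0 = {0, 1, 2, 3, 4, 6}, add states with every successor in Z. Already a fixed point.
Sat(AF ~b) = {0, 1, 2, 3, 4, 6}
E[~b U AF ~b]: least fixpoint, start Z0 = Sat(AF ~b) = {0, 1, 2, 3, 4, 6}, add states in Sat(~b) with some successor in Z. Already a fixed point.
Sat(E[~b U AF ~b]) = {0, 1, 2, 3, 4, 6}
7 ∉ Sat(E[~b U AF ~b]) = {0, 1, 2, 3, 4, 6}, so the formula does not hold at 7.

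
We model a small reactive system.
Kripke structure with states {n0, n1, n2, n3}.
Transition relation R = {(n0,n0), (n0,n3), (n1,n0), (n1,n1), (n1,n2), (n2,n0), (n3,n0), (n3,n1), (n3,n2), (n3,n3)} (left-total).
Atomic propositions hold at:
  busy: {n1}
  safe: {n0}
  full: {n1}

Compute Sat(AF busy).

{n1}

AF busy: least fixpoint, start Z0 = {n1}, add states with every successor in Z. Already a fixed point.
Sat(AF busy) = {n1}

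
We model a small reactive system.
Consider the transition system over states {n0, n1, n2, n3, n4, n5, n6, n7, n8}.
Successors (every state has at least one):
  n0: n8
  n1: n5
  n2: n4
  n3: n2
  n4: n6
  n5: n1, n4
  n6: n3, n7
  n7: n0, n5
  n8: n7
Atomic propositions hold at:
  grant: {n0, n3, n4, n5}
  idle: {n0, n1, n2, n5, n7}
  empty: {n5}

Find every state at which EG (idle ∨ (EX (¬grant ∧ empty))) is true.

Sat(¬grant) = {n1, n2, n6, n7, n8}
Sat(¬grant ∧ empty) = ∅
Sat(EX (¬grant ∧ empty)) = {s : some successor in ∅} = ∅
Sat(idle ∨ (EX (¬grant ∧ empty))) = {n0, n1, n2, n5, n7}
EG (idle ∨ (EX (¬grant ∧ empty))): greatest fixpoint, start Z0 = {n0, n1, n2, n5, n7}, keep only states in Sat with some successor in Z. Z1 = {n1, n5, n7}; fixed.
Sat(EG (idle ∨ (EX (¬grant ∧ empty)))) = {n1, n5, n7}

{n1, n5, n7}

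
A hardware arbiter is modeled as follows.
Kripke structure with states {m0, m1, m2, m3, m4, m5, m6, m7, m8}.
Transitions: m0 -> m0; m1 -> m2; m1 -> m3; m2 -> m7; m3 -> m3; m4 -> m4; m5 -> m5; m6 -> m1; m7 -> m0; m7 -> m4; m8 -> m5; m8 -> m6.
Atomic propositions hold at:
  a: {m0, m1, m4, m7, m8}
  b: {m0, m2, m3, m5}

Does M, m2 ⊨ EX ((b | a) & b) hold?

Sat(b | a) = {m0, m1, m2, m3, m4, m5, m7, m8}
Sat((b | a) & b) = {m0, m2, m3, m5}
Sat(EX ((b | a) & b)) = {s : some successor in {m0, m2, m3, m5}} = {m0, m1, m3, m5, m7, m8}
m2 ∉ Sat(EX ((b | a) & b)) = {m0, m1, m3, m5, m7, m8}, so the formula does not hold at m2.

No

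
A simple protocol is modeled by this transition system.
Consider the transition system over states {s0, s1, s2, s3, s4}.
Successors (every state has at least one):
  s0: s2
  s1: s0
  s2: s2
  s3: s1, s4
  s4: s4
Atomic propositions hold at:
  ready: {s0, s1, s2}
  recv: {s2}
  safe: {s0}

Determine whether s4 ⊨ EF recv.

No

EF recv: least fixpoint, start Z0 = {s2}, add states with some successor in Z. Z1 = {s0, s2}; Z2 = {s0, s1, s2}; Z3 = {s0, s1, s2, s3}; fixed.
Sat(EF recv) = {s0, s1, s2, s3}
s4 ∉ Sat(EF recv) = {s0, s1, s2, s3}, so the formula does not hold at s4.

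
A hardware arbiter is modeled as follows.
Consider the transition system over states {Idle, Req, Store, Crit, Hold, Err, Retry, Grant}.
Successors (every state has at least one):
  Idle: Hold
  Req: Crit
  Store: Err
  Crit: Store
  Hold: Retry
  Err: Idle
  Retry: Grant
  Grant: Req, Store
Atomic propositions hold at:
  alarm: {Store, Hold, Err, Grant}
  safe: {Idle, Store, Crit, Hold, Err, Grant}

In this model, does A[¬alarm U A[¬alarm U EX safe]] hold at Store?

Sat(¬alarm) = {Idle, Req, Crit, Retry}
Sat(EX safe) = {s : some successor in {Idle, Store, Crit, Hold, Err, Grant}} = {Idle, Req, Store, Crit, Err, Retry, Grant}
A[¬alarm U EX safe]: least fixpoint, start Z0 = Sat(EX safe) = {Idle, Req, Store, Crit, Err, Retry, Grant}, add states in Sat(¬alarm) with every successor in Z. Already a fixed point.
Sat(A[¬alarm U EX safe]) = {Idle, Req, Store, Crit, Err, Retry, Grant}
A[¬alarm U A[¬alarm U EX safe]]: least fixpoint, start Z0 = Sat(A[¬alarm U EX safe]) = {Idle, Req, Store, Crit, Err, Retry, Grant}, add states in Sat(¬alarm) with every successor in Z. Already a fixed point.
Sat(A[¬alarm U A[¬alarm U EX safe]]) = {Idle, Req, Store, Crit, Err, Retry, Grant}
Store ∈ Sat(A[¬alarm U A[¬alarm U EX safe]]) = {Idle, Req, Store, Crit, Err, Retry, Grant}, so the formula holds at Store.

Yes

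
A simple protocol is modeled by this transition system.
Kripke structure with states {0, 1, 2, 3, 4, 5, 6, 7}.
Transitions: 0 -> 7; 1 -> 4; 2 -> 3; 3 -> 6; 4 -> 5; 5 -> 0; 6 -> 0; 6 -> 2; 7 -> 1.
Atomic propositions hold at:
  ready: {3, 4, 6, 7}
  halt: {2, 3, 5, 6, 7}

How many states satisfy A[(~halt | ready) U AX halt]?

Sat(~halt) = {0, 1, 4}
Sat(~halt | ready) = {0, 1, 3, 4, 6, 7}
Sat(AX halt) = {s : every successor in {2, 3, 5, 6, 7}} = {0, 2, 3, 4}
A[(~halt | ready) U AX halt]: least fixpoint, start Z0 = Sat(AX halt) = {0, 2, 3, 4}, add states in Sat(~halt | ready) with every successor in Z. Z1 = {0, 1, 2, 3, 4, 6}; Z2 = {0, 1, 2, 3, 4, 6, 7}; fixed.
Sat(A[(~halt | ready) U AX halt]) = {0, 1, 2, 3, 4, 6, 7}
|Sat(A[(~halt | ready) U AX halt])| = |{0, 1, 2, 3, 4, 6, 7}| = 7.

7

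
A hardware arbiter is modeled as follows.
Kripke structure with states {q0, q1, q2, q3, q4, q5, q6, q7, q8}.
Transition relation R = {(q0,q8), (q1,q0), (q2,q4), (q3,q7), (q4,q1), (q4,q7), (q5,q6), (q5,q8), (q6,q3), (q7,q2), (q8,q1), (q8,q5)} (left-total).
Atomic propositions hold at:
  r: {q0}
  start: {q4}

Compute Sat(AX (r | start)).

Sat(r | start) = {q0, q4}
Sat(AX (r | start)) = {s : every successor in {q0, q4}} = {q1, q2}

{q1, q2}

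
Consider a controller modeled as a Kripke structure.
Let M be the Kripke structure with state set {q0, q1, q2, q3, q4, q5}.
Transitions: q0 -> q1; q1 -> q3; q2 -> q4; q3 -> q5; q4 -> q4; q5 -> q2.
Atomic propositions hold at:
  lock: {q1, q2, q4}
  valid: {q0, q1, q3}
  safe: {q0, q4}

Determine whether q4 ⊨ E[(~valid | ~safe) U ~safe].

No

Sat(~valid) = {q2, q4, q5}
Sat(~safe) = {q1, q2, q3, q5}
Sat(~valid | ~safe) = {q1, q2, q3, q4, q5}
E[(~valid | ~safe) U ~safe]: least fixpoint, start Z0 = Sat(~safe) = {q1, q2, q3, q5}, add states in Sat(~valid | ~safe) with some successor in Z. Already a fixed point.
Sat(E[(~valid | ~safe) U ~safe]) = {q1, q2, q3, q5}
q4 ∉ Sat(E[(~valid | ~safe) U ~safe]) = {q1, q2, q3, q5}, so the formula does not hold at q4.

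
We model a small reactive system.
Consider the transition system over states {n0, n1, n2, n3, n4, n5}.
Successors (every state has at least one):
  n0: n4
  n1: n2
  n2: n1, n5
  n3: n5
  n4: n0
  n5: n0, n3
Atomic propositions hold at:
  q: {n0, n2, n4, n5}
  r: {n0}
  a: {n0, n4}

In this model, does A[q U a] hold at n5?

No

A[q U a]: least fixpoint, start Z0 = Sat(a) = {n0, n4}, add states in Sat(q) with every successor in Z. Already a fixed point.
Sat(A[q U a]) = {n0, n4}
n5 ∉ Sat(A[q U a]) = {n0, n4}, so the formula does not hold at n5.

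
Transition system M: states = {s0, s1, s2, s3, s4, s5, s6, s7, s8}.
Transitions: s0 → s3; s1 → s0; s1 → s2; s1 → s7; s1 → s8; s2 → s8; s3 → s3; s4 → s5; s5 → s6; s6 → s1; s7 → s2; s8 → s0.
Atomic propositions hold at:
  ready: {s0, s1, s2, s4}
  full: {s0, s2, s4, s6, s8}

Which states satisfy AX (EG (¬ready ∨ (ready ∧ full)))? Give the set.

{s0, s1, s2, s3, s7, s8}

Sat(¬ready) = {s3, s5, s6, s7, s8}
Sat(ready ∧ full) = {s0, s2, s4}
Sat(¬ready ∨ (ready ∧ full)) = {s0, s2, s3, s4, s5, s6, s7, s8}
EG (¬ready ∨ (ready ∧ full)): greatest fixpoint, start Z0 = {s0, s2, s3, s4, s5, s6, s7, s8}, keep only states in Sat with some successor in Z. Z1 = {s0, s2, s3, s4, s5, s7, s8}; Z2 = {s0, s2, s3, s4, s7, s8}; Z3 = {s0, s2, s3, s7, s8}; fixed.
Sat(EG (¬ready ∨ (ready ∧ full))) = {s0, s2, s3, s7, s8}
Sat(AX (EG (¬ready ∨ (ready ∧ full)))) = {s : every successor in {s0, s2, s3, s7, s8}} = {s0, s1, s2, s3, s7, s8}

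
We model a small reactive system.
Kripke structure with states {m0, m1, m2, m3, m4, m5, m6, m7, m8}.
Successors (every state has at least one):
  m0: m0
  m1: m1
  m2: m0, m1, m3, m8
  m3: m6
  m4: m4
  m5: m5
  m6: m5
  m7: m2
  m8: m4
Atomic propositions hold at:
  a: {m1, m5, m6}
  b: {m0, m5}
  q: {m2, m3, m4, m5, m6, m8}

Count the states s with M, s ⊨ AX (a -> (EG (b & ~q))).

Sat(~q) = {m0, m1, m7}
Sat(b & ~q) = {m0}
EG (b & ~q): greatest fixpoint, start Z0 = {m0}, keep only states in Sat with some successor in Z. Already a fixed point.
Sat(EG (b & ~q)) = {m0}
Sat(a -> (EG (b & ~q))) = {m0, m2, m3, m4, m7, m8}
Sat(AX (a -> (EG (b & ~q)))) = {s : every successor in {m0, m2, m3, m4, m7, m8}} = {m0, m4, m7, m8}
|Sat(AX (a -> (EG (b & ~q))))| = |{m0, m4, m7, m8}| = 4.

4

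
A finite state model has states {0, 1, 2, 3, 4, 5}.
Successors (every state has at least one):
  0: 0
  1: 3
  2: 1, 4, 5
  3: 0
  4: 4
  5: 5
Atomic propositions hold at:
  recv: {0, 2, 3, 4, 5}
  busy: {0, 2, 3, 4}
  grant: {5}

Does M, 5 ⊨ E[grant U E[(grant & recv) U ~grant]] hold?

Sat(grant & recv) = {5}
Sat(~grant) = {0, 1, 2, 3, 4}
E[(grant & recv) U ~grant]: least fixpoint, start Z0 = Sat(~grant) = {0, 1, 2, 3, 4}, add states in Sat(grant & recv) with some successor in Z. Already a fixed point.
Sat(E[(grant & recv) U ~grant]) = {0, 1, 2, 3, 4}
E[grant U E[(grant & recv) U ~grant]]: least fixpoint, start Z0 = Sat(E[(grant & recv) U ~grant]) = {0, 1, 2, 3, 4}, add states in Sat(grant) with some successor in Z. Already a fixed point.
Sat(E[grant U E[(grant & recv) U ~grant]]) = {0, 1, 2, 3, 4}
5 ∉ Sat(E[grant U E[(grant & recv) U ~grant]]) = {0, 1, 2, 3, 4}, so the formula does not hold at 5.

No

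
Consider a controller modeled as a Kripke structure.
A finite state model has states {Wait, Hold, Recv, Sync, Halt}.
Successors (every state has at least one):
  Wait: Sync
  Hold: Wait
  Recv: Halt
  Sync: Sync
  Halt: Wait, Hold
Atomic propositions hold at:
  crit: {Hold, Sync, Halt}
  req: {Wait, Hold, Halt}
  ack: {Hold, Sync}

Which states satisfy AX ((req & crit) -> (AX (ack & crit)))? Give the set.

{Wait, Hold, Sync}

Sat(req & crit) = {Hold, Halt}
Sat(ack & crit) = {Hold, Sync}
Sat(AX (ack & crit)) = {s : every successor in {Hold, Sync}} = {Wait, Sync}
Sat((req & crit) -> (AX (ack & crit))) = {Wait, Recv, Sync}
Sat(AX ((req & crit) -> (AX (ack & crit)))) = {s : every successor in {Wait, Recv, Sync}} = {Wait, Hold, Sync}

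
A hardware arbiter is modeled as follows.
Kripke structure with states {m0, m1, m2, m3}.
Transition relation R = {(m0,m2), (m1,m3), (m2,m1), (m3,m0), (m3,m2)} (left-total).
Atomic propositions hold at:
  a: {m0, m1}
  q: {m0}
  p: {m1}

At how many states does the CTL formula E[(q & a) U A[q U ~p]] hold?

3

Sat(q & a) = {m0}
Sat(~p) = {m0, m2, m3}
A[q U ~p]: least fixpoint, start Z0 = Sat(~p) = {m0, m2, m3}, add states in Sat(q) with every successor in Z. Already a fixed point.
Sat(A[q U ~p]) = {m0, m2, m3}
E[(q & a) U A[q U ~p]]: least fixpoint, start Z0 = Sat(A[q U ~p]) = {m0, m2, m3}, add states in Sat(q & a) with some successor in Z. Already a fixed point.
Sat(E[(q & a) U A[q U ~p]]) = {m0, m2, m3}
|Sat(E[(q & a) U A[q U ~p]])| = |{m0, m2, m3}| = 3.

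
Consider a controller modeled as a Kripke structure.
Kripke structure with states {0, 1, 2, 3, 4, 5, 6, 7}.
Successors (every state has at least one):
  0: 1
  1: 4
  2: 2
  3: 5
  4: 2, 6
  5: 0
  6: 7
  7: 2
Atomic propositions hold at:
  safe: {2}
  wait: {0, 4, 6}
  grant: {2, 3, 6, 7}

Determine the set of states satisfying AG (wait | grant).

{2, 4, 6, 7}

Sat(wait | grant) = {0, 2, 3, 4, 6, 7}
AG (wait | grant): greatest fixpoint, start Z0 = {0, 2, 3, 4, 6, 7}, keep only states in Sat with every successor in Z. Z1 = {2, 4, 6, 7}; fixed.
Sat(AG (wait | grant)) = {2, 4, 6, 7}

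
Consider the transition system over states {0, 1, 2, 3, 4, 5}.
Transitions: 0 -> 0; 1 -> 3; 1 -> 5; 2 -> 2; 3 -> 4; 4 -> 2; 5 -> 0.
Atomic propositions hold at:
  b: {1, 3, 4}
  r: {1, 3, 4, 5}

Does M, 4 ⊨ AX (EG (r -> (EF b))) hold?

EF b: least fixpoint, start Z0 = {1, 3, 4}, add states with some successor in Z. Already a fixed point.
Sat(EF b) = {1, 3, 4}
Sat(r -> (EF b)) = {0, 1, 2, 3, 4}
EG (r -> (EF b)): greatest fixpoint, start Z0 = {0, 1, 2, 3, 4}, keep only states in Sat with some successor in Z. Already a fixed point.
Sat(EG (r -> (EF b))) = {0, 1, 2, 3, 4}
Sat(AX (EG (r -> (EF b)))) = {s : every successor in {0, 1, 2, 3, 4}} = {0, 2, 3, 4, 5}
4 ∈ Sat(AX (EG (r -> (EF b)))) = {0, 2, 3, 4, 5}, so the formula holds at 4.

Yes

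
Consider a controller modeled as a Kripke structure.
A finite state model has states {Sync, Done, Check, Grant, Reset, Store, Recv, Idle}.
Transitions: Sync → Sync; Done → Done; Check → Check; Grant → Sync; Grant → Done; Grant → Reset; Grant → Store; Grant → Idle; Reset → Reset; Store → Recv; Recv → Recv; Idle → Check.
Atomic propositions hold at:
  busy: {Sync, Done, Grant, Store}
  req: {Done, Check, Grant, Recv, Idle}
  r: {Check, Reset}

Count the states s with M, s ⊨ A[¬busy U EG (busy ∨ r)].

6

Sat(¬busy) = {Check, Reset, Recv, Idle}
Sat(busy ∨ r) = {Sync, Done, Check, Grant, Reset, Store}
EG (busy ∨ r): greatest fixpoint, start Z0 = {Sync, Done, Check, Grant, Reset, Store}, keep only states in Sat with some successor in Z. Z1 = {Sync, Done, Check, Grant, Reset}; fixed.
Sat(EG (busy ∨ r)) = {Sync, Done, Check, Grant, Reset}
A[¬busy U EG (busy ∨ r)]: least fixpoint, start Z0 = Sat(EG (busy ∨ r)) = {Sync, Done, Check, Grant, Reset}, add states in Sat(¬busy) with every successor in Z. Z1 = {Sync, Done, Check, Grant, Reset, Idle}; fixed.
Sat(A[¬busy U EG (busy ∨ r)]) = {Sync, Done, Check, Grant, Reset, Idle}
|Sat(A[¬busy U EG (busy ∨ r)])| = |{Sync, Done, Check, Grant, Reset, Idle}| = 6.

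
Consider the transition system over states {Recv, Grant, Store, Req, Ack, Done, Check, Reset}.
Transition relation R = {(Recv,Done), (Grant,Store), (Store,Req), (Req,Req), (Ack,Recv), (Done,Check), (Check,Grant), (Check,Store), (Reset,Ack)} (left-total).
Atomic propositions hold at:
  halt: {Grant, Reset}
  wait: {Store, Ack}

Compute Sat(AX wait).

{Grant, Reset}

Sat(AX wait) = {s : every successor in {Store, Ack}} = {Grant, Reset}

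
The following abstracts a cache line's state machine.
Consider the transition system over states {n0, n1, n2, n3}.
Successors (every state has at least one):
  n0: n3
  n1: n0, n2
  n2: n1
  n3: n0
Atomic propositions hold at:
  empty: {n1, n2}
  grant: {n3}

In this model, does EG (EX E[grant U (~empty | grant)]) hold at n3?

Sat(~empty) = {n0, n3}
Sat(~empty | grant) = {n0, n3}
E[grant U (~empty | grant)]: least fixpoint, start Z0 = Sat((~empty | grant)) = {n0, n3}, add states in Sat(grant) with some successor in Z. Already a fixed point.
Sat(E[grant U (~empty | grant)]) = {n0, n3}
Sat(EX E[grant U (~empty | grant)]) = {s : some successor in {n0, n3}} = {n0, n1, n3}
EG (EX E[grant U (~empty | grant)]): greatest fixpoint, start Z0 = {n0, n1, n3}, keep only states in Sat with some successor in Z. Already a fixed point.
Sat(EG (EX E[grant U (~empty | grant)])) = {n0, n1, n3}
n3 ∈ Sat(EG (EX E[grant U (~empty | grant)])) = {n0, n1, n3}, so the formula holds at n3.

Yes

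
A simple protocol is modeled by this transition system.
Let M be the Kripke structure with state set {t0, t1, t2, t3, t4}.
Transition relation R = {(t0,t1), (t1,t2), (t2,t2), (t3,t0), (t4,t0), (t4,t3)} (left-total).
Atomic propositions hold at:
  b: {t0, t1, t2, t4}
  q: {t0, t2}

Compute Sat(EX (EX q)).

{t0, t1, t2, t4}

Sat(EX q) = {s : some successor in {t0, t2}} = {t1, t2, t3, t4}
Sat(EX (EX q)) = {s : some successor in {t1, t2, t3, t4}} = {t0, t1, t2, t4}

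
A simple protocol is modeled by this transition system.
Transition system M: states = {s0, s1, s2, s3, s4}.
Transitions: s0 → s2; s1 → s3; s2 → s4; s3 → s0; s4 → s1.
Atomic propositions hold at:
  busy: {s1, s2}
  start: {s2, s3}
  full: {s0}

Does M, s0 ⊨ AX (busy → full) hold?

No

Sat(busy → full) = {s0, s3, s4}
Sat(AX (busy → full)) = {s : every successor in {s0, s3, s4}} = {s1, s2, s3}
s0 ∉ Sat(AX (busy → full)) = {s1, s2, s3}, so the formula does not hold at s0.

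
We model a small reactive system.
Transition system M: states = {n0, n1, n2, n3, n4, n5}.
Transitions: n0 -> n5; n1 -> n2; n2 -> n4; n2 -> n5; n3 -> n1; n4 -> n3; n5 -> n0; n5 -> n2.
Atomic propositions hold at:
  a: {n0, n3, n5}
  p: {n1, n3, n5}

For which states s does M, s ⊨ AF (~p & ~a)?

{n1, n2, n3, n4}

Sat(~p) = {n0, n2, n4}
Sat(~a) = {n1, n2, n4}
Sat(~p & ~a) = {n2, n4}
AF (~p & ~a): least fixpoint, start Z0 = {n2, n4}, add states with every successor in Z. Z1 = {n1, n2, n4}; Z2 = {n1, n2, n3, n4}; fixed.
Sat(AF (~p & ~a)) = {n1, n2, n3, n4}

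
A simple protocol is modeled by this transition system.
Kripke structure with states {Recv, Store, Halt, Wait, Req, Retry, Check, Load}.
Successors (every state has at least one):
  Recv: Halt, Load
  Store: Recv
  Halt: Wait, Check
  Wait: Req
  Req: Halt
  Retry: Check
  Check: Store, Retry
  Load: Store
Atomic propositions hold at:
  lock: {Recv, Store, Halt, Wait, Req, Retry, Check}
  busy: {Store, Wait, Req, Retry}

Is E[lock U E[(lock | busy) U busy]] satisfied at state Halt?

Yes

Sat(lock | busy) = {Recv, Store, Halt, Wait, Req, Retry, Check}
E[(lock | busy) U busy]: least fixpoint, start Z0 = Sat(busy) = {Store, Wait, Req, Retry}, add states in Sat(lock | busy) with some successor in Z. Z1 = {Store, Halt, Wait, Req, Retry, Check}; Z2 = {Recv, Store, Halt, Wait, Req, Retry, Check}; fixed.
Sat(E[(lock | busy) U busy]) = {Recv, Store, Halt, Wait, Req, Retry, Check}
E[lock U E[(lock | busy) U busy]]: least fixpoint, start Z0 = Sat(E[(lock | busy) U busy]) = {Recv, Store, Halt, Wait, Req, Retry, Check}, add states in Sat(lock) with some successor in Z. Already a fixed point.
Sat(E[lock U E[(lock | busy) U busy]]) = {Recv, Store, Halt, Wait, Req, Retry, Check}
Halt ∈ Sat(E[lock U E[(lock | busy) U busy]]) = {Recv, Store, Halt, Wait, Req, Retry, Check}, so the formula holds at Halt.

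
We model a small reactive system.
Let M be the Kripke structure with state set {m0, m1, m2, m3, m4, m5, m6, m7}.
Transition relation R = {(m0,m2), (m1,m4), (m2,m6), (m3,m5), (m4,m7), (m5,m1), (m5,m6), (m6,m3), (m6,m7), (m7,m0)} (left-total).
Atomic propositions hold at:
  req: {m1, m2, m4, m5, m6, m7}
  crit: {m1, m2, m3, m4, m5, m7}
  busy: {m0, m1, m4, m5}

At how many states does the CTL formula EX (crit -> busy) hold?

Sat(crit -> busy) = {m0, m1, m4, m5, m6}
Sat(EX (crit -> busy)) = {s : some successor in {m0, m1, m4, m5, m6}} = {m1, m2, m3, m5, m7}
|Sat(EX (crit -> busy))| = |{m1, m2, m3, m5, m7}| = 5.

5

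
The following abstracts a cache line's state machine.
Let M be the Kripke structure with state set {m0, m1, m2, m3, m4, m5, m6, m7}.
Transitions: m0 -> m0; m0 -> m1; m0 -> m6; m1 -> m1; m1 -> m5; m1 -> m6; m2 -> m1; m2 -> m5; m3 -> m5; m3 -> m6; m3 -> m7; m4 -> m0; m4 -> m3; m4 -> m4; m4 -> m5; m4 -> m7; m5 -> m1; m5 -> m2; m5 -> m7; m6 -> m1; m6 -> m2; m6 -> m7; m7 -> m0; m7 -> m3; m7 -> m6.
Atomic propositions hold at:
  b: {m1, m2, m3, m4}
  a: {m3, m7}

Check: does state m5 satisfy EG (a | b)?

Sat(a | b) = {m1, m2, m3, m4, m7}
EG (a | b): greatest fixpoint, start Z0 = {m1, m2, m3, m4, m7}, keep only states in Sat with some successor in Z. Already a fixed point.
Sat(EG (a | b)) = {m1, m2, m3, m4, m7}
m5 ∉ Sat(EG (a | b)) = {m1, m2, m3, m4, m7}, so the formula does not hold at m5.

No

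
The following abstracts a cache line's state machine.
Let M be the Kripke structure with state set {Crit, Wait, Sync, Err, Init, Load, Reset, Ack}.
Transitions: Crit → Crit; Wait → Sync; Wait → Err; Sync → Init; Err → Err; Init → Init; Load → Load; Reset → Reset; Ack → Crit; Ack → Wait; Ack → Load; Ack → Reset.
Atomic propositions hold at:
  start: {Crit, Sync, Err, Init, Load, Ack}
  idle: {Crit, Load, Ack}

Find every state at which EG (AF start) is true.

AF start: least fixpoint, start Z0 = {Crit, Sync, Err, Init, Load, Ack}, add states with every successor in Z. Z1 = {Crit, Wait, Sync, Err, Init, Load, Ack}; fixed.
Sat(AF start) = {Crit, Wait, Sync, Err, Init, Load, Ack}
EG (AF start): greatest fixpoint, start Z0 = {Crit, Wait, Sync, Err, Init, Load, Ack}, keep only states in Sat with some successor in Z. Already a fixed point.
Sat(EG (AF start)) = {Crit, Wait, Sync, Err, Init, Load, Ack}

{Crit, Wait, Sync, Err, Init, Load, Ack}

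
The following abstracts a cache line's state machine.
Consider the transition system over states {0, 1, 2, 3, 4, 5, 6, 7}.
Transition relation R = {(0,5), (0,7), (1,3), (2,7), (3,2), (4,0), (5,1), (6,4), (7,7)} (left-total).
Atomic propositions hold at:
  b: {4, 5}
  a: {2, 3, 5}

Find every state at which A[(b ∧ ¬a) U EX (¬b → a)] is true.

{0, 1, 3, 4, 6}

Sat(¬a) = {0, 1, 4, 6, 7}
Sat(b ∧ ¬a) = {4}
Sat(¬b) = {0, 1, 2, 3, 6, 7}
Sat(¬b → a) = {2, 3, 4, 5}
Sat(EX (¬b → a)) = {s : some successor in {2, 3, 4, 5}} = {0, 1, 3, 6}
A[(b ∧ ¬a) U EX (¬b → a)]: least fixpoint, start Z0 = Sat(EX (¬b → a)) = {0, 1, 3, 6}, add states in Sat(b ∧ ¬a) with every successor in Z. Z1 = {0, 1, 3, 4, 6}; fixed.
Sat(A[(b ∧ ¬a) U EX (¬b → a)]) = {0, 1, 3, 4, 6}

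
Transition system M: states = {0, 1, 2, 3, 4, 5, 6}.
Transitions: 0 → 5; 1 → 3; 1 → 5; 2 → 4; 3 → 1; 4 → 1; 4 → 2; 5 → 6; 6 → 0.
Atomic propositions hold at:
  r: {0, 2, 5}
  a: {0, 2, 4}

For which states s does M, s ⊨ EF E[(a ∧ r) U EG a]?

Sat(a ∧ r) = {0, 2}
EG a: greatest fixpoint, start Z0 = {0, 2, 4}, keep only states in Sat with some successor in Z. Z1 = {2, 4}; fixed.
Sat(EG a) = {2, 4}
E[(a ∧ r) U EG a]: least fixpoint, start Z0 = Sat(EG a) = {2, 4}, add states in Sat(a ∧ r) with some successor in Z. Already a fixed point.
Sat(E[(a ∧ r) U EG a]) = {2, 4}
EF E[(a ∧ r) U EG a]: least fixpoint, start Z0 = {2, 4}, add states with some successor in Z. Already a fixed point.
Sat(EF E[(a ∧ r) U EG a]) = {2, 4}

{2, 4}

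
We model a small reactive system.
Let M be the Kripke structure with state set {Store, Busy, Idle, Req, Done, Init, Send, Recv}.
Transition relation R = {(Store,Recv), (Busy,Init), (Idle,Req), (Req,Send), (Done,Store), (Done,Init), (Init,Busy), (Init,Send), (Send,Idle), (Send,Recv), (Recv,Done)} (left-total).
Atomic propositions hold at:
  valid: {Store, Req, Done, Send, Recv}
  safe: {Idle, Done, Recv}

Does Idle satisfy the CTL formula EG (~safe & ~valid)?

No

Sat(~safe) = {Store, Busy, Req, Init, Send}
Sat(~valid) = {Busy, Idle, Init}
Sat(~safe & ~valid) = {Busy, Init}
EG (~safe & ~valid): greatest fixpoint, start Z0 = {Busy, Init}, keep only states in Sat with some successor in Z. Already a fixed point.
Sat(EG (~safe & ~valid)) = {Busy, Init}
Idle ∉ Sat(EG (~safe & ~valid)) = {Busy, Init}, so the formula does not hold at Idle.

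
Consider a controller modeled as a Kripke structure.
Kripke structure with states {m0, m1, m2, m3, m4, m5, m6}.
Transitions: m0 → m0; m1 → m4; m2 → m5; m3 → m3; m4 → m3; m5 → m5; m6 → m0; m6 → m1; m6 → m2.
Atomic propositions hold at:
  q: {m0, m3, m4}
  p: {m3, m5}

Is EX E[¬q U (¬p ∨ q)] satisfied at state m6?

Yes

Sat(¬q) = {m1, m2, m5, m6}
Sat(¬p) = {m0, m1, m2, m4, m6}
Sat(¬p ∨ q) = {m0, m1, m2, m3, m4, m6}
E[¬q U (¬p ∨ q)]: least fixpoint, start Z0 = Sat((¬p ∨ q)) = {m0, m1, m2, m3, m4, m6}, add states in Sat(¬q) with some successor in Z. Already a fixed point.
Sat(E[¬q U (¬p ∨ q)]) = {m0, m1, m2, m3, m4, m6}
Sat(EX E[¬q U (¬p ∨ q)]) = {s : some successor in {m0, m1, m2, m3, m4, m6}} = {m0, m1, m3, m4, m6}
m6 ∈ Sat(EX E[¬q U (¬p ∨ q)]) = {m0, m1, m3, m4, m6}, so the formula holds at m6.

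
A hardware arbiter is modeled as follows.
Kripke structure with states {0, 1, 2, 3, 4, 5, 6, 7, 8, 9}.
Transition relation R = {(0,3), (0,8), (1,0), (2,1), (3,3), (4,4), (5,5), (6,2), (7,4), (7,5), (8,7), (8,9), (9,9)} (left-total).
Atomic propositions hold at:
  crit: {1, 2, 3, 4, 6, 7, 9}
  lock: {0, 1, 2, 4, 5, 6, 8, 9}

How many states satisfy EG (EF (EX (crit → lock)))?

Sat(crit → lock) = {0, 1, 2, 4, 5, 6, 8, 9}
Sat(EX (crit → lock)) = {s : some successor in {0, 1, 2, 4, 5, 6, 8, 9}} = {0, 1, 2, 4, 5, 6, 7, 8, 9}
EF (EX (crit → lock)): least fixpoint, start Z0 = {0, 1, 2, 4, 5, 6, 7, 8, 9}, add states with some successor in Z. Already a fixed point.
Sat(EF (EX (crit → lock))) = {0, 1, 2, 4, 5, 6, 7, 8, 9}
EG (EF (EX (crit → lock))): greatest fixpoint, start Z0 = {0, 1, 2, 4, 5, 6, 7, 8, 9}, keep only states in Sat with some successor in Z. Already a fixed point.
Sat(EG (EF (EX (crit → lock)))) = {0, 1, 2, 4, 5, 6, 7, 8, 9}
|Sat(EG (EF (EX (crit → lock))))| = |{0, 1, 2, 4, 5, 6, 7, 8, 9}| = 9.

9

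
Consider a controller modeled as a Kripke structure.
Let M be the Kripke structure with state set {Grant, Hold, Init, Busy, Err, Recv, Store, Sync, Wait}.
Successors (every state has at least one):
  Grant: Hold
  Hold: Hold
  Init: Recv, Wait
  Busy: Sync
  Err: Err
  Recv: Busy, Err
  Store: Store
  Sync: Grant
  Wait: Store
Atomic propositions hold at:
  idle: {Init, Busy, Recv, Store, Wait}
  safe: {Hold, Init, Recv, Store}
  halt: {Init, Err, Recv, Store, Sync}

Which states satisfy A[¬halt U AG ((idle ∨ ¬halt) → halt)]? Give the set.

{Err, Store, Wait}

Sat(¬halt) = {Grant, Hold, Busy, Wait}
Sat(idle ∨ ¬halt) = {Grant, Hold, Init, Busy, Recv, Store, Wait}
Sat((idle ∨ ¬halt) → halt) = {Init, Err, Recv, Store, Sync}
AG ((idle ∨ ¬halt) → halt): greatest fixpoint, start Z0 = {Init, Err, Recv, Store, Sync}, keep only states in Sat with every successor in Z. Z1 = {Err, Store}; fixed.
Sat(AG ((idle ∨ ¬halt) → halt)) = {Err, Store}
A[¬halt U AG ((idle ∨ ¬halt) → halt)]: least fixpoint, start Z0 = Sat(AG ((idle ∨ ¬halt) → halt)) = {Err, Store}, add states in Sat(¬halt) with every successor in Z. Z1 = {Err, Store, Wait}; fixed.
Sat(A[¬halt U AG ((idle ∨ ¬halt) → halt)]) = {Err, Store, Wait}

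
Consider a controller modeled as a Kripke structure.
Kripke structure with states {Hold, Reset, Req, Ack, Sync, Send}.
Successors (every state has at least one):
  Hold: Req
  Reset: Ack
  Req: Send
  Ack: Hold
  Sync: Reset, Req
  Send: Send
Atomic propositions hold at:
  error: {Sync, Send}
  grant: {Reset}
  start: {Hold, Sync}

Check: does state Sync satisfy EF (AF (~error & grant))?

Sat(~error) = {Hold, Reset, Req, Ack}
Sat(~error & grant) = {Reset}
AF (~error & grant): least fixpoint, start Z0 = {Reset}, add states with every successor in Z. Already a fixed point.
Sat(AF (~error & grant)) = {Reset}
EF (AF (~error & grant)): least fixpoint, start Z0 = {Reset}, add states with some successor in Z. Z1 = {Reset, Sync}; fixed.
Sat(EF (AF (~error & grant))) = {Reset, Sync}
Sync ∈ Sat(EF (AF (~error & grant))) = {Reset, Sync}, so the formula holds at Sync.

Yes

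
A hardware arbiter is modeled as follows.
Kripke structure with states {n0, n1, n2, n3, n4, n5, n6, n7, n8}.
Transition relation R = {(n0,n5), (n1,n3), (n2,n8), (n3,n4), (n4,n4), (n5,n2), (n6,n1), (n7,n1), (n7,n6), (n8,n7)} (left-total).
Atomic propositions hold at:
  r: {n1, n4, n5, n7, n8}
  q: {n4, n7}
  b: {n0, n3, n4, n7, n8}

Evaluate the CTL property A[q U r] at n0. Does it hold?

A[q U r]: least fixpoint, start Z0 = Sat(r) = {n1, n4, n5, n7, n8}, add states in Sat(q) with every successor in Z. Already a fixed point.
Sat(A[q U r]) = {n1, n4, n5, n7, n8}
n0 ∉ Sat(A[q U r]) = {n1, n4, n5, n7, n8}, so the formula does not hold at n0.

No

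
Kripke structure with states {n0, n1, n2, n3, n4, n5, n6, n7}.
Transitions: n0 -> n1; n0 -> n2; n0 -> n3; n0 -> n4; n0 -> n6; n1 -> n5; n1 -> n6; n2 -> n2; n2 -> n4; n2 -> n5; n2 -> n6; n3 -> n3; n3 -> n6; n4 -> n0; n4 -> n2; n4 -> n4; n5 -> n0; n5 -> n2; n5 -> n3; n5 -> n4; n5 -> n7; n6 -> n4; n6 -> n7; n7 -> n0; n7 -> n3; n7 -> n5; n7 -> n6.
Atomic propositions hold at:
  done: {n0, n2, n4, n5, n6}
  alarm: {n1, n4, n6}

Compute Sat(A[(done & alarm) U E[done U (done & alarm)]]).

Sat(done & alarm) = {n4, n6}
E[done U (done & alarm)]: least fixpoint, start Z0 = Sat((done & alarm)) = {n4, n6}, add states in Sat(done) with some successor in Z. Z1 = {n0, n2, n4, n5, n6}; fixed.
Sat(E[done U (done & alarm)]) = {n0, n2, n4, n5, n6}
A[(done & alarm) U E[done U (done & alarm)]]: least fixpoint, start Z0 = Sat(E[done U (done & alarm)]) = {n0, n2, n4, n5, n6}, add states in Sat(done & alarm) with every successor in Z. Already a fixed point.
Sat(A[(done & alarm) U E[done U (done & alarm)]]) = {n0, n2, n4, n5, n6}

{n0, n2, n4, n5, n6}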